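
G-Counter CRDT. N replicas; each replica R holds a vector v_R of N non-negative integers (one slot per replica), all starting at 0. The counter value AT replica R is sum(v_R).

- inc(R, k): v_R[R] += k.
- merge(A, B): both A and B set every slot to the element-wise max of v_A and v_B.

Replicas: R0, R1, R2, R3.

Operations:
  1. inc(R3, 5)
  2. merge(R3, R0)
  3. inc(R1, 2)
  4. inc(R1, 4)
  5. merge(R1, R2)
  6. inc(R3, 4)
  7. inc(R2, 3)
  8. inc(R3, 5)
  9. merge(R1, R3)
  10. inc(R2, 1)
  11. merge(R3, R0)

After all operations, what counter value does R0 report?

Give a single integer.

Op 1: inc R3 by 5 -> R3=(0,0,0,5) value=5
Op 2: merge R3<->R0 -> R3=(0,0,0,5) R0=(0,0,0,5)
Op 3: inc R1 by 2 -> R1=(0,2,0,0) value=2
Op 4: inc R1 by 4 -> R1=(0,6,0,0) value=6
Op 5: merge R1<->R2 -> R1=(0,6,0,0) R2=(0,6,0,0)
Op 6: inc R3 by 4 -> R3=(0,0,0,9) value=9
Op 7: inc R2 by 3 -> R2=(0,6,3,0) value=9
Op 8: inc R3 by 5 -> R3=(0,0,0,14) value=14
Op 9: merge R1<->R3 -> R1=(0,6,0,14) R3=(0,6,0,14)
Op 10: inc R2 by 1 -> R2=(0,6,4,0) value=10
Op 11: merge R3<->R0 -> R3=(0,6,0,14) R0=(0,6,0,14)

Answer: 20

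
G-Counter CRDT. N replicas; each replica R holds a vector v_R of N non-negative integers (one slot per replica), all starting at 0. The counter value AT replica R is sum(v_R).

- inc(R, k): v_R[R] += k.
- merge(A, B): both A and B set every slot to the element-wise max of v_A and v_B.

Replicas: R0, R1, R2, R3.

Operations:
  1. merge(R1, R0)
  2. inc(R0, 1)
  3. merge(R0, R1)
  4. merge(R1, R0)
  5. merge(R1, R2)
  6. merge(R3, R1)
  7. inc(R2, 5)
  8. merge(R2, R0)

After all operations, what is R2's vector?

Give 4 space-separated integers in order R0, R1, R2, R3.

Answer: 1 0 5 0

Derivation:
Op 1: merge R1<->R0 -> R1=(0,0,0,0) R0=(0,0,0,0)
Op 2: inc R0 by 1 -> R0=(1,0,0,0) value=1
Op 3: merge R0<->R1 -> R0=(1,0,0,0) R1=(1,0,0,0)
Op 4: merge R1<->R0 -> R1=(1,0,0,0) R0=(1,0,0,0)
Op 5: merge R1<->R2 -> R1=(1,0,0,0) R2=(1,0,0,0)
Op 6: merge R3<->R1 -> R3=(1,0,0,0) R1=(1,0,0,0)
Op 7: inc R2 by 5 -> R2=(1,0,5,0) value=6
Op 8: merge R2<->R0 -> R2=(1,0,5,0) R0=(1,0,5,0)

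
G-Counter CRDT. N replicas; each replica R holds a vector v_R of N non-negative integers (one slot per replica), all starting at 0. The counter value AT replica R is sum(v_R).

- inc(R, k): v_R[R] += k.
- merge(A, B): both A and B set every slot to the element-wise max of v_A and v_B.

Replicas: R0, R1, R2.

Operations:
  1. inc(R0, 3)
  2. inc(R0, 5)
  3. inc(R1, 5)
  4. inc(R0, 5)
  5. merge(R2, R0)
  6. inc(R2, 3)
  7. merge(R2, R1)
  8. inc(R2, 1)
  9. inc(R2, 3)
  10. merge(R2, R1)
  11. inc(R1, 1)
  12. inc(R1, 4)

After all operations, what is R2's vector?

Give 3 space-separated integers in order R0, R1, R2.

Op 1: inc R0 by 3 -> R0=(3,0,0) value=3
Op 2: inc R0 by 5 -> R0=(8,0,0) value=8
Op 3: inc R1 by 5 -> R1=(0,5,0) value=5
Op 4: inc R0 by 5 -> R0=(13,0,0) value=13
Op 5: merge R2<->R0 -> R2=(13,0,0) R0=(13,0,0)
Op 6: inc R2 by 3 -> R2=(13,0,3) value=16
Op 7: merge R2<->R1 -> R2=(13,5,3) R1=(13,5,3)
Op 8: inc R2 by 1 -> R2=(13,5,4) value=22
Op 9: inc R2 by 3 -> R2=(13,5,7) value=25
Op 10: merge R2<->R1 -> R2=(13,5,7) R1=(13,5,7)
Op 11: inc R1 by 1 -> R1=(13,6,7) value=26
Op 12: inc R1 by 4 -> R1=(13,10,7) value=30

Answer: 13 5 7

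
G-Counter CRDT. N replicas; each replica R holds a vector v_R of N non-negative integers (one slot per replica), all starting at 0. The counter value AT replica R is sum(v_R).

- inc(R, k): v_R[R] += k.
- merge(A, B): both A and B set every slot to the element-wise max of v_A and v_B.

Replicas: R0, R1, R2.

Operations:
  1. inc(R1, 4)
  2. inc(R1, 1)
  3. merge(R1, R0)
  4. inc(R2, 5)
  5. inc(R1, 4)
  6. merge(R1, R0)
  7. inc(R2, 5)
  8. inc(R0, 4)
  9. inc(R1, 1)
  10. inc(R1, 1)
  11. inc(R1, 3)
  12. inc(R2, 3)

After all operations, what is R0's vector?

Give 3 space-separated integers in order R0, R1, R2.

Answer: 4 9 0

Derivation:
Op 1: inc R1 by 4 -> R1=(0,4,0) value=4
Op 2: inc R1 by 1 -> R1=(0,5,0) value=5
Op 3: merge R1<->R0 -> R1=(0,5,0) R0=(0,5,0)
Op 4: inc R2 by 5 -> R2=(0,0,5) value=5
Op 5: inc R1 by 4 -> R1=(0,9,0) value=9
Op 6: merge R1<->R0 -> R1=(0,9,0) R0=(0,9,0)
Op 7: inc R2 by 5 -> R2=(0,0,10) value=10
Op 8: inc R0 by 4 -> R0=(4,9,0) value=13
Op 9: inc R1 by 1 -> R1=(0,10,0) value=10
Op 10: inc R1 by 1 -> R1=(0,11,0) value=11
Op 11: inc R1 by 3 -> R1=(0,14,0) value=14
Op 12: inc R2 by 3 -> R2=(0,0,13) value=13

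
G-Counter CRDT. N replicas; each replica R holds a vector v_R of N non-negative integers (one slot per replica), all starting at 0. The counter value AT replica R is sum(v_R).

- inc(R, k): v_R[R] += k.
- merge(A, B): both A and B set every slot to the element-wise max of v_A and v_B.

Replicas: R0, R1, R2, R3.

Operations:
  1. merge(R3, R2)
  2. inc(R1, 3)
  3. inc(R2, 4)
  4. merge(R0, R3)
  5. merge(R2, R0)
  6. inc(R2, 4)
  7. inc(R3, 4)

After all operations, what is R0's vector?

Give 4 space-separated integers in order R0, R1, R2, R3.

Op 1: merge R3<->R2 -> R3=(0,0,0,0) R2=(0,0,0,0)
Op 2: inc R1 by 3 -> R1=(0,3,0,0) value=3
Op 3: inc R2 by 4 -> R2=(0,0,4,0) value=4
Op 4: merge R0<->R3 -> R0=(0,0,0,0) R3=(0,0,0,0)
Op 5: merge R2<->R0 -> R2=(0,0,4,0) R0=(0,0,4,0)
Op 6: inc R2 by 4 -> R2=(0,0,8,0) value=8
Op 7: inc R3 by 4 -> R3=(0,0,0,4) value=4

Answer: 0 0 4 0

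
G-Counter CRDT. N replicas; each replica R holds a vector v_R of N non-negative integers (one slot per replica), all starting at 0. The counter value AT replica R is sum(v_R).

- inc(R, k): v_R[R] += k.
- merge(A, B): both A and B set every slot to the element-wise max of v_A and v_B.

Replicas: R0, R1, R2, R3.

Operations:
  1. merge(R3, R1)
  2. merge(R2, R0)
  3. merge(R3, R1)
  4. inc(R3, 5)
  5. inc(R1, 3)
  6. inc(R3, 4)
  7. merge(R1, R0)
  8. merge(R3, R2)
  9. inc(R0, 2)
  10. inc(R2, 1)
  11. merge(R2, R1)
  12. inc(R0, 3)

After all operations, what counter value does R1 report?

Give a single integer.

Answer: 13

Derivation:
Op 1: merge R3<->R1 -> R3=(0,0,0,0) R1=(0,0,0,0)
Op 2: merge R2<->R0 -> R2=(0,0,0,0) R0=(0,0,0,0)
Op 3: merge R3<->R1 -> R3=(0,0,0,0) R1=(0,0,0,0)
Op 4: inc R3 by 5 -> R3=(0,0,0,5) value=5
Op 5: inc R1 by 3 -> R1=(0,3,0,0) value=3
Op 6: inc R3 by 4 -> R3=(0,0,0,9) value=9
Op 7: merge R1<->R0 -> R1=(0,3,0,0) R0=(0,3,0,0)
Op 8: merge R3<->R2 -> R3=(0,0,0,9) R2=(0,0,0,9)
Op 9: inc R0 by 2 -> R0=(2,3,0,0) value=5
Op 10: inc R2 by 1 -> R2=(0,0,1,9) value=10
Op 11: merge R2<->R1 -> R2=(0,3,1,9) R1=(0,3,1,9)
Op 12: inc R0 by 3 -> R0=(5,3,0,0) value=8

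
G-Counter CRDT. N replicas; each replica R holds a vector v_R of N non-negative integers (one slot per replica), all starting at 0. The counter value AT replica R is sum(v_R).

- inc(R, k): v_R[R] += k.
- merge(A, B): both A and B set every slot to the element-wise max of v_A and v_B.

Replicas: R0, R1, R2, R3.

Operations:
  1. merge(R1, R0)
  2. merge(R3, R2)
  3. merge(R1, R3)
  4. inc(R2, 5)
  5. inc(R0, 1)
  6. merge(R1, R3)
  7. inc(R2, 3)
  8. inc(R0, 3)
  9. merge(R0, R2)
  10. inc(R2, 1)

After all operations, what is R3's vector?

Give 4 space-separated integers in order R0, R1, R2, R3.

Op 1: merge R1<->R0 -> R1=(0,0,0,0) R0=(0,0,0,0)
Op 2: merge R3<->R2 -> R3=(0,0,0,0) R2=(0,0,0,0)
Op 3: merge R1<->R3 -> R1=(0,0,0,0) R3=(0,0,0,0)
Op 4: inc R2 by 5 -> R2=(0,0,5,0) value=5
Op 5: inc R0 by 1 -> R0=(1,0,0,0) value=1
Op 6: merge R1<->R3 -> R1=(0,0,0,0) R3=(0,0,0,0)
Op 7: inc R2 by 3 -> R2=(0,0,8,0) value=8
Op 8: inc R0 by 3 -> R0=(4,0,0,0) value=4
Op 9: merge R0<->R2 -> R0=(4,0,8,0) R2=(4,0,8,0)
Op 10: inc R2 by 1 -> R2=(4,0,9,0) value=13

Answer: 0 0 0 0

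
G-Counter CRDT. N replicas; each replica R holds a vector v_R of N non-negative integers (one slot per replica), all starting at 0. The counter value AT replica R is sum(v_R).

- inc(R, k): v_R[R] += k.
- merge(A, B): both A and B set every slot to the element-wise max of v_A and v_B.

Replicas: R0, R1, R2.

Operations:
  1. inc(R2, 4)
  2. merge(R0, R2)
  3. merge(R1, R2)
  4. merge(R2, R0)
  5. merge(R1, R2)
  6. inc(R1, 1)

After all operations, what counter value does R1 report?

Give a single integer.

Answer: 5

Derivation:
Op 1: inc R2 by 4 -> R2=(0,0,4) value=4
Op 2: merge R0<->R2 -> R0=(0,0,4) R2=(0,0,4)
Op 3: merge R1<->R2 -> R1=(0,0,4) R2=(0,0,4)
Op 4: merge R2<->R0 -> R2=(0,0,4) R0=(0,0,4)
Op 5: merge R1<->R2 -> R1=(0,0,4) R2=(0,0,4)
Op 6: inc R1 by 1 -> R1=(0,1,4) value=5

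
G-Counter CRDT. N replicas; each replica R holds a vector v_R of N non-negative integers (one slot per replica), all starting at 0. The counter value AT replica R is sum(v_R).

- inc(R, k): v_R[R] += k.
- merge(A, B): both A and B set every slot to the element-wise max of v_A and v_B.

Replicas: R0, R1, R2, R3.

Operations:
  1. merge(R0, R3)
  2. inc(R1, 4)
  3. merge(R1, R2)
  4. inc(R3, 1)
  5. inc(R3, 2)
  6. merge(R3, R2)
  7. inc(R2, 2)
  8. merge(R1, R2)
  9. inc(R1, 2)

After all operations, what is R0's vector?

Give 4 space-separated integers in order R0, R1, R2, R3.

Op 1: merge R0<->R3 -> R0=(0,0,0,0) R3=(0,0,0,0)
Op 2: inc R1 by 4 -> R1=(0,4,0,0) value=4
Op 3: merge R1<->R2 -> R1=(0,4,0,0) R2=(0,4,0,0)
Op 4: inc R3 by 1 -> R3=(0,0,0,1) value=1
Op 5: inc R3 by 2 -> R3=(0,0,0,3) value=3
Op 6: merge R3<->R2 -> R3=(0,4,0,3) R2=(0,4,0,3)
Op 7: inc R2 by 2 -> R2=(0,4,2,3) value=9
Op 8: merge R1<->R2 -> R1=(0,4,2,3) R2=(0,4,2,3)
Op 9: inc R1 by 2 -> R1=(0,6,2,3) value=11

Answer: 0 0 0 0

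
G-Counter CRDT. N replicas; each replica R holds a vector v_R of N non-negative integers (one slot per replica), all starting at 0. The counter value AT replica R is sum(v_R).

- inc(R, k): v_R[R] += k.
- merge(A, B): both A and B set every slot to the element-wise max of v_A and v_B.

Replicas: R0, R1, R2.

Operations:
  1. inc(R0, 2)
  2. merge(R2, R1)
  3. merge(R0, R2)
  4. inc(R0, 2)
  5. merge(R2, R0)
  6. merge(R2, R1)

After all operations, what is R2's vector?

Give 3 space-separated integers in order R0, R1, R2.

Answer: 4 0 0

Derivation:
Op 1: inc R0 by 2 -> R0=(2,0,0) value=2
Op 2: merge R2<->R1 -> R2=(0,0,0) R1=(0,0,0)
Op 3: merge R0<->R2 -> R0=(2,0,0) R2=(2,0,0)
Op 4: inc R0 by 2 -> R0=(4,0,0) value=4
Op 5: merge R2<->R0 -> R2=(4,0,0) R0=(4,0,0)
Op 6: merge R2<->R1 -> R2=(4,0,0) R1=(4,0,0)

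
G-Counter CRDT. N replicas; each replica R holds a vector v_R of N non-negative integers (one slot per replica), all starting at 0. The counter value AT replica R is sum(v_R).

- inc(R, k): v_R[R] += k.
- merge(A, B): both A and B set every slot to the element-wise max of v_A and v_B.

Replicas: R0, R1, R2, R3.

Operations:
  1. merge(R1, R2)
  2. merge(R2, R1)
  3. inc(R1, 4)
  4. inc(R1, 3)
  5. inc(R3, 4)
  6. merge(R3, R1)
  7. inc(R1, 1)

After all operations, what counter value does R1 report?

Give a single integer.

Op 1: merge R1<->R2 -> R1=(0,0,0,0) R2=(0,0,0,0)
Op 2: merge R2<->R1 -> R2=(0,0,0,0) R1=(0,0,0,0)
Op 3: inc R1 by 4 -> R1=(0,4,0,0) value=4
Op 4: inc R1 by 3 -> R1=(0,7,0,0) value=7
Op 5: inc R3 by 4 -> R3=(0,0,0,4) value=4
Op 6: merge R3<->R1 -> R3=(0,7,0,4) R1=(0,7,0,4)
Op 7: inc R1 by 1 -> R1=(0,8,0,4) value=12

Answer: 12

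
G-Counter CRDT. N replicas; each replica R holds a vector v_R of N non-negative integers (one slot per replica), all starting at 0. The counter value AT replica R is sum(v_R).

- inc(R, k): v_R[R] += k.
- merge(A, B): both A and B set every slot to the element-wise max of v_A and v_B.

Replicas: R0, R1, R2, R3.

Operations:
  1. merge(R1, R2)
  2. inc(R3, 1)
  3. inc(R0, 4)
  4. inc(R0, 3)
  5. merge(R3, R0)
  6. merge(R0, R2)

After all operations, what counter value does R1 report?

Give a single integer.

Answer: 0

Derivation:
Op 1: merge R1<->R2 -> R1=(0,0,0,0) R2=(0,0,0,0)
Op 2: inc R3 by 1 -> R3=(0,0,0,1) value=1
Op 3: inc R0 by 4 -> R0=(4,0,0,0) value=4
Op 4: inc R0 by 3 -> R0=(7,0,0,0) value=7
Op 5: merge R3<->R0 -> R3=(7,0,0,1) R0=(7,0,0,1)
Op 6: merge R0<->R2 -> R0=(7,0,0,1) R2=(7,0,0,1)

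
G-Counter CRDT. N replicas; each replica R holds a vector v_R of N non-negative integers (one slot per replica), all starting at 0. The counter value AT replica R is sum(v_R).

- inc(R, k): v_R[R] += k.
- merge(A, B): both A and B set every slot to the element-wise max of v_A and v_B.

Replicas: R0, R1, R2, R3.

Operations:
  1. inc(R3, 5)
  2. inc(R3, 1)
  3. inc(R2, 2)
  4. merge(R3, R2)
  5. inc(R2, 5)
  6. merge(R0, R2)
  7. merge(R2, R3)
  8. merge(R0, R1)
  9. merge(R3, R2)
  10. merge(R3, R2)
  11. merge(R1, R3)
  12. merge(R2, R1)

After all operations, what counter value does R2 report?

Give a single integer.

Answer: 13

Derivation:
Op 1: inc R3 by 5 -> R3=(0,0,0,5) value=5
Op 2: inc R3 by 1 -> R3=(0,0,0,6) value=6
Op 3: inc R2 by 2 -> R2=(0,0,2,0) value=2
Op 4: merge R3<->R2 -> R3=(0,0,2,6) R2=(0,0,2,6)
Op 5: inc R2 by 5 -> R2=(0,0,7,6) value=13
Op 6: merge R0<->R2 -> R0=(0,0,7,6) R2=(0,0,7,6)
Op 7: merge R2<->R3 -> R2=(0,0,7,6) R3=(0,0,7,6)
Op 8: merge R0<->R1 -> R0=(0,0,7,6) R1=(0,0,7,6)
Op 9: merge R3<->R2 -> R3=(0,0,7,6) R2=(0,0,7,6)
Op 10: merge R3<->R2 -> R3=(0,0,7,6) R2=(0,0,7,6)
Op 11: merge R1<->R3 -> R1=(0,0,7,6) R3=(0,0,7,6)
Op 12: merge R2<->R1 -> R2=(0,0,7,6) R1=(0,0,7,6)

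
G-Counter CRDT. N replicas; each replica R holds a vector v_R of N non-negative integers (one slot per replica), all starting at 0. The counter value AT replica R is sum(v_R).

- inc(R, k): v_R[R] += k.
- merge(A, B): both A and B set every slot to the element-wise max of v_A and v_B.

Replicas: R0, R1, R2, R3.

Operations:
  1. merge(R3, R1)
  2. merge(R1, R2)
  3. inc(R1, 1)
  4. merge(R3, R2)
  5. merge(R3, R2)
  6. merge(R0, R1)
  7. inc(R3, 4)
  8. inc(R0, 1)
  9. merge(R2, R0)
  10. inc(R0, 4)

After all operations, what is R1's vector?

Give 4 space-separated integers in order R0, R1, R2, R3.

Op 1: merge R3<->R1 -> R3=(0,0,0,0) R1=(0,0,0,0)
Op 2: merge R1<->R2 -> R1=(0,0,0,0) R2=(0,0,0,0)
Op 3: inc R1 by 1 -> R1=(0,1,0,0) value=1
Op 4: merge R3<->R2 -> R3=(0,0,0,0) R2=(0,0,0,0)
Op 5: merge R3<->R2 -> R3=(0,0,0,0) R2=(0,0,0,0)
Op 6: merge R0<->R1 -> R0=(0,1,0,0) R1=(0,1,0,0)
Op 7: inc R3 by 4 -> R3=(0,0,0,4) value=4
Op 8: inc R0 by 1 -> R0=(1,1,0,0) value=2
Op 9: merge R2<->R0 -> R2=(1,1,0,0) R0=(1,1,0,0)
Op 10: inc R0 by 4 -> R0=(5,1,0,0) value=6

Answer: 0 1 0 0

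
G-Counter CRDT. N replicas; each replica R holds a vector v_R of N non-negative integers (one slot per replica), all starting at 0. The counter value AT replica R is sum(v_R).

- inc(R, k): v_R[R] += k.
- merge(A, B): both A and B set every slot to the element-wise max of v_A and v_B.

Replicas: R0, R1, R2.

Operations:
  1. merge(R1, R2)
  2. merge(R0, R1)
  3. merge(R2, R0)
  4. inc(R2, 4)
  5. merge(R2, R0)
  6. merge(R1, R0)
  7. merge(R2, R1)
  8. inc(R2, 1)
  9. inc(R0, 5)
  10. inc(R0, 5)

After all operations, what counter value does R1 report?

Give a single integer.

Answer: 4

Derivation:
Op 1: merge R1<->R2 -> R1=(0,0,0) R2=(0,0,0)
Op 2: merge R0<->R1 -> R0=(0,0,0) R1=(0,0,0)
Op 3: merge R2<->R0 -> R2=(0,0,0) R0=(0,0,0)
Op 4: inc R2 by 4 -> R2=(0,0,4) value=4
Op 5: merge R2<->R0 -> R2=(0,0,4) R0=(0,0,4)
Op 6: merge R1<->R0 -> R1=(0,0,4) R0=(0,0,4)
Op 7: merge R2<->R1 -> R2=(0,0,4) R1=(0,0,4)
Op 8: inc R2 by 1 -> R2=(0,0,5) value=5
Op 9: inc R0 by 5 -> R0=(5,0,4) value=9
Op 10: inc R0 by 5 -> R0=(10,0,4) value=14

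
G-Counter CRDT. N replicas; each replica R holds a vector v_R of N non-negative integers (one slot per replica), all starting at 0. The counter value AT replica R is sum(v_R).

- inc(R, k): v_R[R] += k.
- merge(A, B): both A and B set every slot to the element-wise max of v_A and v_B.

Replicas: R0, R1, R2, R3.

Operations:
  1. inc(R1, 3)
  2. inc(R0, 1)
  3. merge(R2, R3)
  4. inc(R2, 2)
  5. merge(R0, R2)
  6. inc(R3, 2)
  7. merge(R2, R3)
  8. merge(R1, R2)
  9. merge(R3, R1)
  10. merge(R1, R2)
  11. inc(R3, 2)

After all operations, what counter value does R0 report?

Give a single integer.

Op 1: inc R1 by 3 -> R1=(0,3,0,0) value=3
Op 2: inc R0 by 1 -> R0=(1,0,0,0) value=1
Op 3: merge R2<->R3 -> R2=(0,0,0,0) R3=(0,0,0,0)
Op 4: inc R2 by 2 -> R2=(0,0,2,0) value=2
Op 5: merge R0<->R2 -> R0=(1,0,2,0) R2=(1,0,2,0)
Op 6: inc R3 by 2 -> R3=(0,0,0,2) value=2
Op 7: merge R2<->R3 -> R2=(1,0,2,2) R3=(1,0,2,2)
Op 8: merge R1<->R2 -> R1=(1,3,2,2) R2=(1,3,2,2)
Op 9: merge R3<->R1 -> R3=(1,3,2,2) R1=(1,3,2,2)
Op 10: merge R1<->R2 -> R1=(1,3,2,2) R2=(1,3,2,2)
Op 11: inc R3 by 2 -> R3=(1,3,2,4) value=10

Answer: 3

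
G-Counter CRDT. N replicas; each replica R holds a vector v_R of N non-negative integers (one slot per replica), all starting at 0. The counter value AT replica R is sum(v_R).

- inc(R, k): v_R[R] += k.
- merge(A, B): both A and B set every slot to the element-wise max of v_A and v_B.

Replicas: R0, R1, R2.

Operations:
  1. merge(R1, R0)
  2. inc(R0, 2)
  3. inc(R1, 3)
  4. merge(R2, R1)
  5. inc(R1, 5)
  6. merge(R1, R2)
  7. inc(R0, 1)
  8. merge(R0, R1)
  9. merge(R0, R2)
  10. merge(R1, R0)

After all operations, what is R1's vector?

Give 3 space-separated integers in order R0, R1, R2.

Answer: 3 8 0

Derivation:
Op 1: merge R1<->R0 -> R1=(0,0,0) R0=(0,0,0)
Op 2: inc R0 by 2 -> R0=(2,0,0) value=2
Op 3: inc R1 by 3 -> R1=(0,3,0) value=3
Op 4: merge R2<->R1 -> R2=(0,3,0) R1=(0,3,0)
Op 5: inc R1 by 5 -> R1=(0,8,0) value=8
Op 6: merge R1<->R2 -> R1=(0,8,0) R2=(0,8,0)
Op 7: inc R0 by 1 -> R0=(3,0,0) value=3
Op 8: merge R0<->R1 -> R0=(3,8,0) R1=(3,8,0)
Op 9: merge R0<->R2 -> R0=(3,8,0) R2=(3,8,0)
Op 10: merge R1<->R0 -> R1=(3,8,0) R0=(3,8,0)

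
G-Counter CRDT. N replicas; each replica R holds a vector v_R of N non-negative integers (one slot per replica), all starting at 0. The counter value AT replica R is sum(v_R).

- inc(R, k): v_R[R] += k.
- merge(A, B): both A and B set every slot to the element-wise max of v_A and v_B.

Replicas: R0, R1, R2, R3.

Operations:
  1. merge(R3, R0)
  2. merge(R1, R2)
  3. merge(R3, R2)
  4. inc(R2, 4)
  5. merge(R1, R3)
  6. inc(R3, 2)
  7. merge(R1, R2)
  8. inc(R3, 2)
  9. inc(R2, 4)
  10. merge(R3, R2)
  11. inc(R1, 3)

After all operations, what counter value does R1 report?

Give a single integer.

Answer: 7

Derivation:
Op 1: merge R3<->R0 -> R3=(0,0,0,0) R0=(0,0,0,0)
Op 2: merge R1<->R2 -> R1=(0,0,0,0) R2=(0,0,0,0)
Op 3: merge R3<->R2 -> R3=(0,0,0,0) R2=(0,0,0,0)
Op 4: inc R2 by 4 -> R2=(0,0,4,0) value=4
Op 5: merge R1<->R3 -> R1=(0,0,0,0) R3=(0,0,0,0)
Op 6: inc R3 by 2 -> R3=(0,0,0,2) value=2
Op 7: merge R1<->R2 -> R1=(0,0,4,0) R2=(0,0,4,0)
Op 8: inc R3 by 2 -> R3=(0,0,0,4) value=4
Op 9: inc R2 by 4 -> R2=(0,0,8,0) value=8
Op 10: merge R3<->R2 -> R3=(0,0,8,4) R2=(0,0,8,4)
Op 11: inc R1 by 3 -> R1=(0,3,4,0) value=7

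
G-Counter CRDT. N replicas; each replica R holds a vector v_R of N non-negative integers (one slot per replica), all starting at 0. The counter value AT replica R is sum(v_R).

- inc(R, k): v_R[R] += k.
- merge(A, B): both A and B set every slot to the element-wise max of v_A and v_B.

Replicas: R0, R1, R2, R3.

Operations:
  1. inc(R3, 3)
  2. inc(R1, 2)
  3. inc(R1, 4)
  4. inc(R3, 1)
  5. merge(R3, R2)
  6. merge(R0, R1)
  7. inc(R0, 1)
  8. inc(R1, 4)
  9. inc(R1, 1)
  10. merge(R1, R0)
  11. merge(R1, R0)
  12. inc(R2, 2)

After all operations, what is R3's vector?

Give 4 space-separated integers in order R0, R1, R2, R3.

Answer: 0 0 0 4

Derivation:
Op 1: inc R3 by 3 -> R3=(0,0,0,3) value=3
Op 2: inc R1 by 2 -> R1=(0,2,0,0) value=2
Op 3: inc R1 by 4 -> R1=(0,6,0,0) value=6
Op 4: inc R3 by 1 -> R3=(0,0,0,4) value=4
Op 5: merge R3<->R2 -> R3=(0,0,0,4) R2=(0,0,0,4)
Op 6: merge R0<->R1 -> R0=(0,6,0,0) R1=(0,6,0,0)
Op 7: inc R0 by 1 -> R0=(1,6,0,0) value=7
Op 8: inc R1 by 4 -> R1=(0,10,0,0) value=10
Op 9: inc R1 by 1 -> R1=(0,11,0,0) value=11
Op 10: merge R1<->R0 -> R1=(1,11,0,0) R0=(1,11,0,0)
Op 11: merge R1<->R0 -> R1=(1,11,0,0) R0=(1,11,0,0)
Op 12: inc R2 by 2 -> R2=(0,0,2,4) value=6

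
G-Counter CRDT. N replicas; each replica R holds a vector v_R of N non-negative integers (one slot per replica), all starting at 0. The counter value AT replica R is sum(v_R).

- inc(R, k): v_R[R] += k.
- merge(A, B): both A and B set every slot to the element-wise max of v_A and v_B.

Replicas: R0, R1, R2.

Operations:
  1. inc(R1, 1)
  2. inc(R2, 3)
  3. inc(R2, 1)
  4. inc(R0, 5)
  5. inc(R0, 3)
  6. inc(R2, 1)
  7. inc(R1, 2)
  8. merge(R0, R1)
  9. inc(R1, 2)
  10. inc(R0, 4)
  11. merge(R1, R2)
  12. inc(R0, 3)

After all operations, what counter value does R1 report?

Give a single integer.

Answer: 18

Derivation:
Op 1: inc R1 by 1 -> R1=(0,1,0) value=1
Op 2: inc R2 by 3 -> R2=(0,0,3) value=3
Op 3: inc R2 by 1 -> R2=(0,0,4) value=4
Op 4: inc R0 by 5 -> R0=(5,0,0) value=5
Op 5: inc R0 by 3 -> R0=(8,0,0) value=8
Op 6: inc R2 by 1 -> R2=(0,0,5) value=5
Op 7: inc R1 by 2 -> R1=(0,3,0) value=3
Op 8: merge R0<->R1 -> R0=(8,3,0) R1=(8,3,0)
Op 9: inc R1 by 2 -> R1=(8,5,0) value=13
Op 10: inc R0 by 4 -> R0=(12,3,0) value=15
Op 11: merge R1<->R2 -> R1=(8,5,5) R2=(8,5,5)
Op 12: inc R0 by 3 -> R0=(15,3,0) value=18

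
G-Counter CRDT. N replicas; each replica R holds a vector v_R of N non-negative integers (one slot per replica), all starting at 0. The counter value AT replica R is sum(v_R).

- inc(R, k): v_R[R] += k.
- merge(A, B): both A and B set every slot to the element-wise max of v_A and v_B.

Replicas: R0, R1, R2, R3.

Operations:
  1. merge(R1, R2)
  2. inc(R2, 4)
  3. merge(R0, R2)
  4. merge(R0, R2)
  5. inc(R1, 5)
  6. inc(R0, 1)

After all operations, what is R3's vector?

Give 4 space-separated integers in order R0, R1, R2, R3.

Answer: 0 0 0 0

Derivation:
Op 1: merge R1<->R2 -> R1=(0,0,0,0) R2=(0,0,0,0)
Op 2: inc R2 by 4 -> R2=(0,0,4,0) value=4
Op 3: merge R0<->R2 -> R0=(0,0,4,0) R2=(0,0,4,0)
Op 4: merge R0<->R2 -> R0=(0,0,4,0) R2=(0,0,4,0)
Op 5: inc R1 by 5 -> R1=(0,5,0,0) value=5
Op 6: inc R0 by 1 -> R0=(1,0,4,0) value=5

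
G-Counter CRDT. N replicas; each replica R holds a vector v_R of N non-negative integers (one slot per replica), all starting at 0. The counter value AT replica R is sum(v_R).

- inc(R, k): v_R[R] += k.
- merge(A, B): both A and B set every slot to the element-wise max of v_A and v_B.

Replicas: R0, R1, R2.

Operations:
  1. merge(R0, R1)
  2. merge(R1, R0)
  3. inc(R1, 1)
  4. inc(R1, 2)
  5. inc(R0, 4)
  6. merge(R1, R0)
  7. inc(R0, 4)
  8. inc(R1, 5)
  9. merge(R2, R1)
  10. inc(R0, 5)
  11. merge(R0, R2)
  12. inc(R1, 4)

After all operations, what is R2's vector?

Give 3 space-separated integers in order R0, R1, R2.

Answer: 13 8 0

Derivation:
Op 1: merge R0<->R1 -> R0=(0,0,0) R1=(0,0,0)
Op 2: merge R1<->R0 -> R1=(0,0,0) R0=(0,0,0)
Op 3: inc R1 by 1 -> R1=(0,1,0) value=1
Op 4: inc R1 by 2 -> R1=(0,3,0) value=3
Op 5: inc R0 by 4 -> R0=(4,0,0) value=4
Op 6: merge R1<->R0 -> R1=(4,3,0) R0=(4,3,0)
Op 7: inc R0 by 4 -> R0=(8,3,0) value=11
Op 8: inc R1 by 5 -> R1=(4,8,0) value=12
Op 9: merge R2<->R1 -> R2=(4,8,0) R1=(4,8,0)
Op 10: inc R0 by 5 -> R0=(13,3,0) value=16
Op 11: merge R0<->R2 -> R0=(13,8,0) R2=(13,8,0)
Op 12: inc R1 by 4 -> R1=(4,12,0) value=16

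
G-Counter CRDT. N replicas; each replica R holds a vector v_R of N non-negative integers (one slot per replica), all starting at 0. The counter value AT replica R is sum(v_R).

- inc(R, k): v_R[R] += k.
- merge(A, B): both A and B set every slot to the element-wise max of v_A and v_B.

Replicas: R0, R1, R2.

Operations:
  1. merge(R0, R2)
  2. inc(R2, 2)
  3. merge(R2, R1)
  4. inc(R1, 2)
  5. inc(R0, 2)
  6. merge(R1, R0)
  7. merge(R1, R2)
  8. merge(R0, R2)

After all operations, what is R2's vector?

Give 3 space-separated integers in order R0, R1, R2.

Op 1: merge R0<->R2 -> R0=(0,0,0) R2=(0,0,0)
Op 2: inc R2 by 2 -> R2=(0,0,2) value=2
Op 3: merge R2<->R1 -> R2=(0,0,2) R1=(0,0,2)
Op 4: inc R1 by 2 -> R1=(0,2,2) value=4
Op 5: inc R0 by 2 -> R0=(2,0,0) value=2
Op 6: merge R1<->R0 -> R1=(2,2,2) R0=(2,2,2)
Op 7: merge R1<->R2 -> R1=(2,2,2) R2=(2,2,2)
Op 8: merge R0<->R2 -> R0=(2,2,2) R2=(2,2,2)

Answer: 2 2 2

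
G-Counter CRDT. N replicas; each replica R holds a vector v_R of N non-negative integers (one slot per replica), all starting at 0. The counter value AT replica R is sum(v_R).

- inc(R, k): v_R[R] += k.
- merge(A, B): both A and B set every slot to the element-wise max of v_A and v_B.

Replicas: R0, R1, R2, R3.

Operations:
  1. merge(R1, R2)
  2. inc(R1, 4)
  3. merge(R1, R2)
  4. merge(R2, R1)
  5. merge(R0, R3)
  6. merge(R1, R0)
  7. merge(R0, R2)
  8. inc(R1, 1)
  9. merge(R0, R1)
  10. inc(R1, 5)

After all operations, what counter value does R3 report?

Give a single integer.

Op 1: merge R1<->R2 -> R1=(0,0,0,0) R2=(0,0,0,0)
Op 2: inc R1 by 4 -> R1=(0,4,0,0) value=4
Op 3: merge R1<->R2 -> R1=(0,4,0,0) R2=(0,4,0,0)
Op 4: merge R2<->R1 -> R2=(0,4,0,0) R1=(0,4,0,0)
Op 5: merge R0<->R3 -> R0=(0,0,0,0) R3=(0,0,0,0)
Op 6: merge R1<->R0 -> R1=(0,4,0,0) R0=(0,4,0,0)
Op 7: merge R0<->R2 -> R0=(0,4,0,0) R2=(0,4,0,0)
Op 8: inc R1 by 1 -> R1=(0,5,0,0) value=5
Op 9: merge R0<->R1 -> R0=(0,5,0,0) R1=(0,5,0,0)
Op 10: inc R1 by 5 -> R1=(0,10,0,0) value=10

Answer: 0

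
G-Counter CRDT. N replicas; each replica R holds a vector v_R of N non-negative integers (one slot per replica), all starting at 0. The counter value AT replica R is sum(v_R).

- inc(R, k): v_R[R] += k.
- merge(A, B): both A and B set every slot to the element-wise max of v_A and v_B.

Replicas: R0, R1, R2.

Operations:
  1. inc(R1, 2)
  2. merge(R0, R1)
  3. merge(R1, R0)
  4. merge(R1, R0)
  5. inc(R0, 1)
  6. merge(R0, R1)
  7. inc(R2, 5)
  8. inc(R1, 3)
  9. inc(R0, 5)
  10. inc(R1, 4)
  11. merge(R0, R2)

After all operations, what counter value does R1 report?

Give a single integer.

Op 1: inc R1 by 2 -> R1=(0,2,0) value=2
Op 2: merge R0<->R1 -> R0=(0,2,0) R1=(0,2,0)
Op 3: merge R1<->R0 -> R1=(0,2,0) R0=(0,2,0)
Op 4: merge R1<->R0 -> R1=(0,2,0) R0=(0,2,0)
Op 5: inc R0 by 1 -> R0=(1,2,0) value=3
Op 6: merge R0<->R1 -> R0=(1,2,0) R1=(1,2,0)
Op 7: inc R2 by 5 -> R2=(0,0,5) value=5
Op 8: inc R1 by 3 -> R1=(1,5,0) value=6
Op 9: inc R0 by 5 -> R0=(6,2,0) value=8
Op 10: inc R1 by 4 -> R1=(1,9,0) value=10
Op 11: merge R0<->R2 -> R0=(6,2,5) R2=(6,2,5)

Answer: 10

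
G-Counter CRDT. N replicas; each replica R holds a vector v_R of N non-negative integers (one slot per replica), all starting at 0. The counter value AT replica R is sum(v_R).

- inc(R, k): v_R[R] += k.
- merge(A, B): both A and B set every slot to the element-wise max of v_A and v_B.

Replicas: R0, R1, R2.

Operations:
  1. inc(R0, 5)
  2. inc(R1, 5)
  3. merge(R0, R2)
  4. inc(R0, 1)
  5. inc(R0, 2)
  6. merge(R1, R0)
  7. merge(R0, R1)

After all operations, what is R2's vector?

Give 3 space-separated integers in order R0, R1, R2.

Answer: 5 0 0

Derivation:
Op 1: inc R0 by 5 -> R0=(5,0,0) value=5
Op 2: inc R1 by 5 -> R1=(0,5,0) value=5
Op 3: merge R0<->R2 -> R0=(5,0,0) R2=(5,0,0)
Op 4: inc R0 by 1 -> R0=(6,0,0) value=6
Op 5: inc R0 by 2 -> R0=(8,0,0) value=8
Op 6: merge R1<->R0 -> R1=(8,5,0) R0=(8,5,0)
Op 7: merge R0<->R1 -> R0=(8,5,0) R1=(8,5,0)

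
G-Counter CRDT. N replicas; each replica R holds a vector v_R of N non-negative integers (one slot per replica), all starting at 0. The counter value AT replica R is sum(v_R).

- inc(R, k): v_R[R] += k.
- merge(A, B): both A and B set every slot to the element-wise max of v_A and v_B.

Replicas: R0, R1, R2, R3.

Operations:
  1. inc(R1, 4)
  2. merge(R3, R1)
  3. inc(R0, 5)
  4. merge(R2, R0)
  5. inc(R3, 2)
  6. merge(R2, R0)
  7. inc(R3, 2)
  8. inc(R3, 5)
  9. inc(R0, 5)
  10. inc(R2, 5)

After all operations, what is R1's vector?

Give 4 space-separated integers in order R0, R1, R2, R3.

Answer: 0 4 0 0

Derivation:
Op 1: inc R1 by 4 -> R1=(0,4,0,0) value=4
Op 2: merge R3<->R1 -> R3=(0,4,0,0) R1=(0,4,0,0)
Op 3: inc R0 by 5 -> R0=(5,0,0,0) value=5
Op 4: merge R2<->R0 -> R2=(5,0,0,0) R0=(5,0,0,0)
Op 5: inc R3 by 2 -> R3=(0,4,0,2) value=6
Op 6: merge R2<->R0 -> R2=(5,0,0,0) R0=(5,0,0,0)
Op 7: inc R3 by 2 -> R3=(0,4,0,4) value=8
Op 8: inc R3 by 5 -> R3=(0,4,0,9) value=13
Op 9: inc R0 by 5 -> R0=(10,0,0,0) value=10
Op 10: inc R2 by 5 -> R2=(5,0,5,0) value=10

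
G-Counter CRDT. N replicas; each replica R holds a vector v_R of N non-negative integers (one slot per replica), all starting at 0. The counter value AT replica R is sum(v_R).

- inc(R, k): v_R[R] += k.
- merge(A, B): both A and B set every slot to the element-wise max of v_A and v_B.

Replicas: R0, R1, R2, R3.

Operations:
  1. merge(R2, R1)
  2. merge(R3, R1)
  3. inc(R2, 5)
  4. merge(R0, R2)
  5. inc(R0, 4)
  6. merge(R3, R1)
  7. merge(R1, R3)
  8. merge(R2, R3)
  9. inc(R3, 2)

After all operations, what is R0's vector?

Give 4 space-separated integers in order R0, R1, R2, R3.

Answer: 4 0 5 0

Derivation:
Op 1: merge R2<->R1 -> R2=(0,0,0,0) R1=(0,0,0,0)
Op 2: merge R3<->R1 -> R3=(0,0,0,0) R1=(0,0,0,0)
Op 3: inc R2 by 5 -> R2=(0,0,5,0) value=5
Op 4: merge R0<->R2 -> R0=(0,0,5,0) R2=(0,0,5,0)
Op 5: inc R0 by 4 -> R0=(4,0,5,0) value=9
Op 6: merge R3<->R1 -> R3=(0,0,0,0) R1=(0,0,0,0)
Op 7: merge R1<->R3 -> R1=(0,0,0,0) R3=(0,0,0,0)
Op 8: merge R2<->R3 -> R2=(0,0,5,0) R3=(0,0,5,0)
Op 9: inc R3 by 2 -> R3=(0,0,5,2) value=7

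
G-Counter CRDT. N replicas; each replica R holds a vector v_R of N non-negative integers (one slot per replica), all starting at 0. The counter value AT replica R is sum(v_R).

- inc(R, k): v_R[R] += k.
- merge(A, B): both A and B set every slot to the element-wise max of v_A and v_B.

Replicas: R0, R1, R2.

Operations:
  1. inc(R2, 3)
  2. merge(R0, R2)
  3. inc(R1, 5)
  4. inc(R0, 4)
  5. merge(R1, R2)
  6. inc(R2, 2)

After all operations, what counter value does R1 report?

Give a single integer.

Answer: 8

Derivation:
Op 1: inc R2 by 3 -> R2=(0,0,3) value=3
Op 2: merge R0<->R2 -> R0=(0,0,3) R2=(0,0,3)
Op 3: inc R1 by 5 -> R1=(0,5,0) value=5
Op 4: inc R0 by 4 -> R0=(4,0,3) value=7
Op 5: merge R1<->R2 -> R1=(0,5,3) R2=(0,5,3)
Op 6: inc R2 by 2 -> R2=(0,5,5) value=10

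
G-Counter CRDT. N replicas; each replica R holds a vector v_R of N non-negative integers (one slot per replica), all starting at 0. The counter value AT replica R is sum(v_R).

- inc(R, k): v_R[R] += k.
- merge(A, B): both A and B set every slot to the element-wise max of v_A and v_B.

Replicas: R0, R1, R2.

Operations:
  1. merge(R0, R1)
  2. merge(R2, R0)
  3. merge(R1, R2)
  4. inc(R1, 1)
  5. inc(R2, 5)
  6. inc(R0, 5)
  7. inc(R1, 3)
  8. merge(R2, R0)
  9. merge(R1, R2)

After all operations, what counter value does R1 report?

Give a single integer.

Op 1: merge R0<->R1 -> R0=(0,0,0) R1=(0,0,0)
Op 2: merge R2<->R0 -> R2=(0,0,0) R0=(0,0,0)
Op 3: merge R1<->R2 -> R1=(0,0,0) R2=(0,0,0)
Op 4: inc R1 by 1 -> R1=(0,1,0) value=1
Op 5: inc R2 by 5 -> R2=(0,0,5) value=5
Op 6: inc R0 by 5 -> R0=(5,0,0) value=5
Op 7: inc R1 by 3 -> R1=(0,4,0) value=4
Op 8: merge R2<->R0 -> R2=(5,0,5) R0=(5,0,5)
Op 9: merge R1<->R2 -> R1=(5,4,5) R2=(5,4,5)

Answer: 14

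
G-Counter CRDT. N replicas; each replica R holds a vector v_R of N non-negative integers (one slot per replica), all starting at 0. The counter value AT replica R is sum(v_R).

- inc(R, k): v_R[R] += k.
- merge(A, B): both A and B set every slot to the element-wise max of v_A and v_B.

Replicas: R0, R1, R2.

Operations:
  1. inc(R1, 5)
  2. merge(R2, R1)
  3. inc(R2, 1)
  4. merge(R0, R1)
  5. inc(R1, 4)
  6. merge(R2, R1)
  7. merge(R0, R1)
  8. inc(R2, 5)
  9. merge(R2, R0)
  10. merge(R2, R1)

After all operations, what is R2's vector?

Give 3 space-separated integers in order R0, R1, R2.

Answer: 0 9 6

Derivation:
Op 1: inc R1 by 5 -> R1=(0,5,0) value=5
Op 2: merge R2<->R1 -> R2=(0,5,0) R1=(0,5,0)
Op 3: inc R2 by 1 -> R2=(0,5,1) value=6
Op 4: merge R0<->R1 -> R0=(0,5,0) R1=(0,5,0)
Op 5: inc R1 by 4 -> R1=(0,9,0) value=9
Op 6: merge R2<->R1 -> R2=(0,9,1) R1=(0,9,1)
Op 7: merge R0<->R1 -> R0=(0,9,1) R1=(0,9,1)
Op 8: inc R2 by 5 -> R2=(0,9,6) value=15
Op 9: merge R2<->R0 -> R2=(0,9,6) R0=(0,9,6)
Op 10: merge R2<->R1 -> R2=(0,9,6) R1=(0,9,6)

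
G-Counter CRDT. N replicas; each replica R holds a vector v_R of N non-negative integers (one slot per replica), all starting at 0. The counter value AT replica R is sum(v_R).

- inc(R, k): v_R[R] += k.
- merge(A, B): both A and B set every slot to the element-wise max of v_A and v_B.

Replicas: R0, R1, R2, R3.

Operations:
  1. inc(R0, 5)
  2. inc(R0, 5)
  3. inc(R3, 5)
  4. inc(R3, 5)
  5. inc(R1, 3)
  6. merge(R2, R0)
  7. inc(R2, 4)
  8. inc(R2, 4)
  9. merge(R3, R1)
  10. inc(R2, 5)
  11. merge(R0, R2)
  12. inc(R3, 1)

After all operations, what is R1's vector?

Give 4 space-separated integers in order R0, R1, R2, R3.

Op 1: inc R0 by 5 -> R0=(5,0,0,0) value=5
Op 2: inc R0 by 5 -> R0=(10,0,0,0) value=10
Op 3: inc R3 by 5 -> R3=(0,0,0,5) value=5
Op 4: inc R3 by 5 -> R3=(0,0,0,10) value=10
Op 5: inc R1 by 3 -> R1=(0,3,0,0) value=3
Op 6: merge R2<->R0 -> R2=(10,0,0,0) R0=(10,0,0,0)
Op 7: inc R2 by 4 -> R2=(10,0,4,0) value=14
Op 8: inc R2 by 4 -> R2=(10,0,8,0) value=18
Op 9: merge R3<->R1 -> R3=(0,3,0,10) R1=(0,3,0,10)
Op 10: inc R2 by 5 -> R2=(10,0,13,0) value=23
Op 11: merge R0<->R2 -> R0=(10,0,13,0) R2=(10,0,13,0)
Op 12: inc R3 by 1 -> R3=(0,3,0,11) value=14

Answer: 0 3 0 10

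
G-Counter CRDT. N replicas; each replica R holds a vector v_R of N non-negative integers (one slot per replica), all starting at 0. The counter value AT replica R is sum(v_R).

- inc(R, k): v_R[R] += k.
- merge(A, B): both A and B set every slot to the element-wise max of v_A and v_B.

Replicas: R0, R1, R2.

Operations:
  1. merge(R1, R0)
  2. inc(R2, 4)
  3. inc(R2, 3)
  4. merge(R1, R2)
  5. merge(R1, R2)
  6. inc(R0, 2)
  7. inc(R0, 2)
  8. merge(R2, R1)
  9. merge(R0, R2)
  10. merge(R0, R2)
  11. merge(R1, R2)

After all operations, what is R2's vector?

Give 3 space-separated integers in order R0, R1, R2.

Answer: 4 0 7

Derivation:
Op 1: merge R1<->R0 -> R1=(0,0,0) R0=(0,0,0)
Op 2: inc R2 by 4 -> R2=(0,0,4) value=4
Op 3: inc R2 by 3 -> R2=(0,0,7) value=7
Op 4: merge R1<->R2 -> R1=(0,0,7) R2=(0,0,7)
Op 5: merge R1<->R2 -> R1=(0,0,7) R2=(0,0,7)
Op 6: inc R0 by 2 -> R0=(2,0,0) value=2
Op 7: inc R0 by 2 -> R0=(4,0,0) value=4
Op 8: merge R2<->R1 -> R2=(0,0,7) R1=(0,0,7)
Op 9: merge R0<->R2 -> R0=(4,0,7) R2=(4,0,7)
Op 10: merge R0<->R2 -> R0=(4,0,7) R2=(4,0,7)
Op 11: merge R1<->R2 -> R1=(4,0,7) R2=(4,0,7)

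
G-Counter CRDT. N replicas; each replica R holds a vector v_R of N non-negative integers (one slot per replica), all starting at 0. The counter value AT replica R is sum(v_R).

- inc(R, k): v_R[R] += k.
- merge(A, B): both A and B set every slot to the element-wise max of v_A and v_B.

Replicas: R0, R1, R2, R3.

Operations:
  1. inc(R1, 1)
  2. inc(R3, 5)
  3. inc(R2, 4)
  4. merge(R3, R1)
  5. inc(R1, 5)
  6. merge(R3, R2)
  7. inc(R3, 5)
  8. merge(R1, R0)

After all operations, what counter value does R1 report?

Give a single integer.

Op 1: inc R1 by 1 -> R1=(0,1,0,0) value=1
Op 2: inc R3 by 5 -> R3=(0,0,0,5) value=5
Op 3: inc R2 by 4 -> R2=(0,0,4,0) value=4
Op 4: merge R3<->R1 -> R3=(0,1,0,5) R1=(0,1,0,5)
Op 5: inc R1 by 5 -> R1=(0,6,0,5) value=11
Op 6: merge R3<->R2 -> R3=(0,1,4,5) R2=(0,1,4,5)
Op 7: inc R3 by 5 -> R3=(0,1,4,10) value=15
Op 8: merge R1<->R0 -> R1=(0,6,0,5) R0=(0,6,0,5)

Answer: 11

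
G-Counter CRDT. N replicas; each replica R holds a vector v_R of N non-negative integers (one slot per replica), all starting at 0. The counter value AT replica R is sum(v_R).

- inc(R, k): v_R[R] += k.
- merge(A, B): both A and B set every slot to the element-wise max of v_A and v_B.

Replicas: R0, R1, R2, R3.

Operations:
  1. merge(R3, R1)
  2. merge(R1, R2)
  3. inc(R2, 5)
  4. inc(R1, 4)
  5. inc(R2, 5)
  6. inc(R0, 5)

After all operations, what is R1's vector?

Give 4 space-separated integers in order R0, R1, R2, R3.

Answer: 0 4 0 0

Derivation:
Op 1: merge R3<->R1 -> R3=(0,0,0,0) R1=(0,0,0,0)
Op 2: merge R1<->R2 -> R1=(0,0,0,0) R2=(0,0,0,0)
Op 3: inc R2 by 5 -> R2=(0,0,5,0) value=5
Op 4: inc R1 by 4 -> R1=(0,4,0,0) value=4
Op 5: inc R2 by 5 -> R2=(0,0,10,0) value=10
Op 6: inc R0 by 5 -> R0=(5,0,0,0) value=5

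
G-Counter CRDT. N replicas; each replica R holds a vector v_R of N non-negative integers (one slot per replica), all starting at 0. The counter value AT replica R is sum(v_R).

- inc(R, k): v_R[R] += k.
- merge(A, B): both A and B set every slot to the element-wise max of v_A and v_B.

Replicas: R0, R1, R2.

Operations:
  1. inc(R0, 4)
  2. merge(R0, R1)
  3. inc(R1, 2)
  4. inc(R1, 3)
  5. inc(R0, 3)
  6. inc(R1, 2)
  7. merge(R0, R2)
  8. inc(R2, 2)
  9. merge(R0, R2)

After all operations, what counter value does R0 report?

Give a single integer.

Answer: 9

Derivation:
Op 1: inc R0 by 4 -> R0=(4,0,0) value=4
Op 2: merge R0<->R1 -> R0=(4,0,0) R1=(4,0,0)
Op 3: inc R1 by 2 -> R1=(4,2,0) value=6
Op 4: inc R1 by 3 -> R1=(4,5,0) value=9
Op 5: inc R0 by 3 -> R0=(7,0,0) value=7
Op 6: inc R1 by 2 -> R1=(4,7,0) value=11
Op 7: merge R0<->R2 -> R0=(7,0,0) R2=(7,0,0)
Op 8: inc R2 by 2 -> R2=(7,0,2) value=9
Op 9: merge R0<->R2 -> R0=(7,0,2) R2=(7,0,2)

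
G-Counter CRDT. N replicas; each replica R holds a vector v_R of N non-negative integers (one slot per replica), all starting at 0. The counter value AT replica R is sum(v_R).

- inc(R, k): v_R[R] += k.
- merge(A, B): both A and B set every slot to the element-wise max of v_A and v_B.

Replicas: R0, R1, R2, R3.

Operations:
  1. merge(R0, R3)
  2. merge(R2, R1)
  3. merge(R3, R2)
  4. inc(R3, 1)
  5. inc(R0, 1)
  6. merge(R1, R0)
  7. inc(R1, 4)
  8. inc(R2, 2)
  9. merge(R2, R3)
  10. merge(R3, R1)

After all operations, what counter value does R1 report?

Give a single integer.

Answer: 8

Derivation:
Op 1: merge R0<->R3 -> R0=(0,0,0,0) R3=(0,0,0,0)
Op 2: merge R2<->R1 -> R2=(0,0,0,0) R1=(0,0,0,0)
Op 3: merge R3<->R2 -> R3=(0,0,0,0) R2=(0,0,0,0)
Op 4: inc R3 by 1 -> R3=(0,0,0,1) value=1
Op 5: inc R0 by 1 -> R0=(1,0,0,0) value=1
Op 6: merge R1<->R0 -> R1=(1,0,0,0) R0=(1,0,0,0)
Op 7: inc R1 by 4 -> R1=(1,4,0,0) value=5
Op 8: inc R2 by 2 -> R2=(0,0,2,0) value=2
Op 9: merge R2<->R3 -> R2=(0,0,2,1) R3=(0,0,2,1)
Op 10: merge R3<->R1 -> R3=(1,4,2,1) R1=(1,4,2,1)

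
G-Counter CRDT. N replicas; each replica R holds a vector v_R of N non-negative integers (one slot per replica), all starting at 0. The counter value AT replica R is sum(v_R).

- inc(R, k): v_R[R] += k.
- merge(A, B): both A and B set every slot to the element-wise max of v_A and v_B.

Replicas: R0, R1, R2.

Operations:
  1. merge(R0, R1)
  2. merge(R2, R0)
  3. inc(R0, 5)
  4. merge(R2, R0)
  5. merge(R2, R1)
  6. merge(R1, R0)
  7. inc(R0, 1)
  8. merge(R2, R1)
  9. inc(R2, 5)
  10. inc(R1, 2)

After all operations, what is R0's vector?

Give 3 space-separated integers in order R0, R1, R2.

Op 1: merge R0<->R1 -> R0=(0,0,0) R1=(0,0,0)
Op 2: merge R2<->R0 -> R2=(0,0,0) R0=(0,0,0)
Op 3: inc R0 by 5 -> R0=(5,0,0) value=5
Op 4: merge R2<->R0 -> R2=(5,0,0) R0=(5,0,0)
Op 5: merge R2<->R1 -> R2=(5,0,0) R1=(5,0,0)
Op 6: merge R1<->R0 -> R1=(5,0,0) R0=(5,0,0)
Op 7: inc R0 by 1 -> R0=(6,0,0) value=6
Op 8: merge R2<->R1 -> R2=(5,0,0) R1=(5,0,0)
Op 9: inc R2 by 5 -> R2=(5,0,5) value=10
Op 10: inc R1 by 2 -> R1=(5,2,0) value=7

Answer: 6 0 0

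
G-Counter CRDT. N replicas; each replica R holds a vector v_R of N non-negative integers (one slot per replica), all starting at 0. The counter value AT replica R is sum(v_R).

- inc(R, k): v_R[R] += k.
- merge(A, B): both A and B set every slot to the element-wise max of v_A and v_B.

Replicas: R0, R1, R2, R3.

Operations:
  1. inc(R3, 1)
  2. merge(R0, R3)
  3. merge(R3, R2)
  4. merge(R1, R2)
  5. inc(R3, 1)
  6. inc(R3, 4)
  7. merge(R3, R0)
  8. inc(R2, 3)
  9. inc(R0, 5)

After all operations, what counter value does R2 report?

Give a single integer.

Answer: 4

Derivation:
Op 1: inc R3 by 1 -> R3=(0,0,0,1) value=1
Op 2: merge R0<->R3 -> R0=(0,0,0,1) R3=(0,0,0,1)
Op 3: merge R3<->R2 -> R3=(0,0,0,1) R2=(0,0,0,1)
Op 4: merge R1<->R2 -> R1=(0,0,0,1) R2=(0,0,0,1)
Op 5: inc R3 by 1 -> R3=(0,0,0,2) value=2
Op 6: inc R3 by 4 -> R3=(0,0,0,6) value=6
Op 7: merge R3<->R0 -> R3=(0,0,0,6) R0=(0,0,0,6)
Op 8: inc R2 by 3 -> R2=(0,0,3,1) value=4
Op 9: inc R0 by 5 -> R0=(5,0,0,6) value=11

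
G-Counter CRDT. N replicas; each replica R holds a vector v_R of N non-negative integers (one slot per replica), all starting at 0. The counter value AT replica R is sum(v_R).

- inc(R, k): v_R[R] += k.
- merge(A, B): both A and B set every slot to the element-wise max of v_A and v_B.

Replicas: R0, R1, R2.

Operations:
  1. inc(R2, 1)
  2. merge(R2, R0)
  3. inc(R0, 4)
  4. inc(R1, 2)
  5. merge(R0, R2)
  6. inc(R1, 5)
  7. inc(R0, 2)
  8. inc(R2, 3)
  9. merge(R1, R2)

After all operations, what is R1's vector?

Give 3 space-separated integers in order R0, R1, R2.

Op 1: inc R2 by 1 -> R2=(0,0,1) value=1
Op 2: merge R2<->R0 -> R2=(0,0,1) R0=(0,0,1)
Op 3: inc R0 by 4 -> R0=(4,0,1) value=5
Op 4: inc R1 by 2 -> R1=(0,2,0) value=2
Op 5: merge R0<->R2 -> R0=(4,0,1) R2=(4,0,1)
Op 6: inc R1 by 5 -> R1=(0,7,0) value=7
Op 7: inc R0 by 2 -> R0=(6,0,1) value=7
Op 8: inc R2 by 3 -> R2=(4,0,4) value=8
Op 9: merge R1<->R2 -> R1=(4,7,4) R2=(4,7,4)

Answer: 4 7 4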